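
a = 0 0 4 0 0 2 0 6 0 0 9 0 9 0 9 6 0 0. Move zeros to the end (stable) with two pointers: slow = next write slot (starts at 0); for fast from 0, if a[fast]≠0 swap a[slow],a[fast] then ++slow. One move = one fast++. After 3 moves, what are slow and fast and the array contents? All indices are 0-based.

slow=1, fast=3, a=[4, 0, 0, 0, 0, 2, 0, 6, 0, 0, 9, 0, 9, 0, 9, 6, 0, 0]

slow=0 fast=0: a[fast]=0, fast++
slow=0 fast=1: a[fast]=0, fast++
slow=0 fast=2: a[fast]=4≠0 swap→a[0]=4, slow++,fast++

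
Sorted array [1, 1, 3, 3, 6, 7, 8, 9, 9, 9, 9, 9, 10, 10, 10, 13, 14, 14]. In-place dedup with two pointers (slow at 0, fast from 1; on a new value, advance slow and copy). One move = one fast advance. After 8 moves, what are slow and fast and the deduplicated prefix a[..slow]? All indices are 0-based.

slow=0 fast=1: a[fast]=1=a[slow] dup, fast++
slow=0 fast=2: a[fast]=3≠a[slow]=1 write a[1]=3, slow++,fast++
slow=1 fast=3: a[fast]=3=a[slow] dup, fast++
slow=1 fast=4: a[fast]=6≠a[slow]=3 write a[2]=6, slow++,fast++
slow=2 fast=5: a[fast]=7≠a[slow]=6 write a[3]=7, slow++,fast++
slow=3 fast=6: a[fast]=8≠a[slow]=7 write a[4]=8, slow++,fast++
slow=4 fast=7: a[fast]=9≠a[slow]=8 write a[5]=9, slow++,fast++
slow=5 fast=8: a[fast]=9=a[slow] dup, fast++

slow=5, fast=9, prefix=[1, 3, 6, 7, 8, 9]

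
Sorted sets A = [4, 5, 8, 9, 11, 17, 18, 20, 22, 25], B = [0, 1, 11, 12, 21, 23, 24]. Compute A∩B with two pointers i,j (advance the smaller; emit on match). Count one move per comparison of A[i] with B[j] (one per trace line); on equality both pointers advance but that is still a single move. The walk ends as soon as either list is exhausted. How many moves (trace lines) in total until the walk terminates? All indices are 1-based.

i=1 j=1: 4>0, j++
i=1 j=2: 4>1, j++
i=1 j=3: 4<11, i++
i=2 j=3: 5<11, i++
i=3 j=3: 8<11, i++
i=4 j=3: 9<11, i++
i=5 j=3: 11==11 emit, i++,j++
i=6 j=4: 17>12, j++
i=6 j=5: 17<21, i++
i=7 j=5: 18<21, i++
i=8 j=5: 20<21, i++
i=9 j=5: 22>21, j++
i=9 j=6: 22<23, i++
i=10 j=6: 25>23, j++
i=10 j=7: 25>24, j++

15 moves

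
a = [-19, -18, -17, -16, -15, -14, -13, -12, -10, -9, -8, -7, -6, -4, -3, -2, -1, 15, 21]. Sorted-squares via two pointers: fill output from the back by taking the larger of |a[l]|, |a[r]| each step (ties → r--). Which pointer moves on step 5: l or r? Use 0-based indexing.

l

[0,18] |-19|<=|21| out[18]=441 → r--
[0,17] |-19|>|15| out[17]=361 → l++
[1,17] |-18|>|15| out[16]=324 → l++
[2,17] |-17|>|15| out[15]=289 → l++
[3,17] |-16|>|15| out[14]=256 → l++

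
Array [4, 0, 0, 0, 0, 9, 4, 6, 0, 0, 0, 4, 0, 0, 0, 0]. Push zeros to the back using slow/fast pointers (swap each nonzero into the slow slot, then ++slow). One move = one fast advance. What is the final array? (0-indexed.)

(s=0,f=0) a[fast]=4≠0 swap→a[0]=4 → slow++,fast++
(s=1,f=1) a[fast]=0 → fast++
(s=1,f=2) a[fast]=0 → fast++
(s=1,f=3) a[fast]=0 → fast++
(s=1,f=4) a[fast]=0 → fast++
(s=1,f=5) a[fast]=9≠0 swap→a[1]=9 → slow++,fast++
(s=2,f=6) a[fast]=4≠0 swap→a[2]=4 → slow++,fast++
(s=3,f=7) a[fast]=6≠0 swap→a[3]=6 → slow++,fast++
(s=4,f=8) a[fast]=0 → fast++
(s=4,f=9) a[fast]=0 → fast++
(s=4,f=10) a[fast]=0 → fast++
(s=4,f=11) a[fast]=4≠0 swap→a[4]=4 → slow++,fast++
(s=5,f=12) a[fast]=0 → fast++
(s=5,f=13) a[fast]=0 → fast++
(s=5,f=14) a[fast]=0 → fast++
(s=5,f=15) a[fast]=0 → fast++

[4, 9, 4, 6, 4, 0, 0, 0, 0, 0, 0, 0, 0, 0, 0, 0]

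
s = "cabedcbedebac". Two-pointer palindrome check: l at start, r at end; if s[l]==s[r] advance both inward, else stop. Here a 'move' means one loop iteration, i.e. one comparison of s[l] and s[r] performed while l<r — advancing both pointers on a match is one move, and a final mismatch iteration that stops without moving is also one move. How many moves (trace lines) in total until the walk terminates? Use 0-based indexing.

6 moves

l=0 r=12: 'c'=='c', l++,r--
l=1 r=11: 'a'=='a', l++,r--
l=2 r=10: 'b'=='b', l++,r--
l=3 r=9: 'e'=='e', l++,r--
l=4 r=8: 'd'=='d', l++,r--
l=5 r=7: 'c'!='e', stop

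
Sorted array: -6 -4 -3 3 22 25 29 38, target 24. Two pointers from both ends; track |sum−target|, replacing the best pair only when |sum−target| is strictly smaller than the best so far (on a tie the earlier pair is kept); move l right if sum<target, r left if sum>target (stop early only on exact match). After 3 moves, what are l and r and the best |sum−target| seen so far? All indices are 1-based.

l=2, r=6, best |Δ|=1

l=1 r=8: -6+38=32 d=8 *, r--
l=1 r=7: -6+29=23 d=1 *, l++
l=2 r=7: -4+29=25 d=1, r--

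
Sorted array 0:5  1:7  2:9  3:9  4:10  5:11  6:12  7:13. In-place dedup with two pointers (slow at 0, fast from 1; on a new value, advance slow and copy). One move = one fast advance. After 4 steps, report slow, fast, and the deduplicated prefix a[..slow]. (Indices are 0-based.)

slow=3, fast=5, prefix=[5, 7, 9, 10]

(s=0,f=1) a[fast]=7≠a[slow]=5 write a[1]=7 → slow++,fast++
(s=1,f=2) a[fast]=9≠a[slow]=7 write a[2]=9 → slow++,fast++
(s=2,f=3) a[fast]=9=a[slow] dup → fast++
(s=2,f=4) a[fast]=10≠a[slow]=9 write a[3]=10 → slow++,fast++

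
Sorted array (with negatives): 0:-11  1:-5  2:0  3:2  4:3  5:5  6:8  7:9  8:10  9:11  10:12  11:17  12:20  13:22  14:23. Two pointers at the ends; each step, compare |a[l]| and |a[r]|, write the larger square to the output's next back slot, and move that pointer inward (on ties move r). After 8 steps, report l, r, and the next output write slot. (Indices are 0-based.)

l=1, r=7, next write slot=6

[0,14] |-11|<=|23| out[14]=529 → r--
[0,13] |-11|<=|22| out[13]=484 → r--
[0,12] |-11|<=|20| out[12]=400 → r--
[0,11] |-11|<=|17| out[11]=289 → r--
[0,10] |-11|<=|12| out[10]=144 → r--
[0,9] |-11|<=|11| out[9]=121 → r--
[0,8] |-11|>|10| out[8]=121 → l++
[1,8] |-5|<=|10| out[7]=100 → r--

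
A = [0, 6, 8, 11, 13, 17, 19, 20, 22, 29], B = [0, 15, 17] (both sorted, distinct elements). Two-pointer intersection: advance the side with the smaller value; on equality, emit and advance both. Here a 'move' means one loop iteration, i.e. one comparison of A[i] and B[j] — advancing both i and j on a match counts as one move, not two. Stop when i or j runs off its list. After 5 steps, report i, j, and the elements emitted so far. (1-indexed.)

i=1 j=1: 0==0 emit, i++,j++
i=2 j=2: 6<15, i++
i=3 j=2: 8<15, i++
i=4 j=2: 11<15, i++
i=5 j=2: 13<15, i++

i=6, j=2, emitted=[0]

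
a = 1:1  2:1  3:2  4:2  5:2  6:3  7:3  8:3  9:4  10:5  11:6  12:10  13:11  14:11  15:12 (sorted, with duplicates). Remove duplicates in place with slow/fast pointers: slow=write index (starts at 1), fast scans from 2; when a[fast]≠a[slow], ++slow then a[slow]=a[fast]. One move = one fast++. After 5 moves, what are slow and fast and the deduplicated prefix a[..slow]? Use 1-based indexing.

slow=1 fast=2: a[fast]=1=a[slow] dup, fast++
slow=1 fast=3: a[fast]=2≠a[slow]=1 write a[2]=2, slow++,fast++
slow=2 fast=4: a[fast]=2=a[slow] dup, fast++
slow=2 fast=5: a[fast]=2=a[slow] dup, fast++
slow=2 fast=6: a[fast]=3≠a[slow]=2 write a[3]=3, slow++,fast++

slow=3, fast=7, prefix=[1, 2, 3]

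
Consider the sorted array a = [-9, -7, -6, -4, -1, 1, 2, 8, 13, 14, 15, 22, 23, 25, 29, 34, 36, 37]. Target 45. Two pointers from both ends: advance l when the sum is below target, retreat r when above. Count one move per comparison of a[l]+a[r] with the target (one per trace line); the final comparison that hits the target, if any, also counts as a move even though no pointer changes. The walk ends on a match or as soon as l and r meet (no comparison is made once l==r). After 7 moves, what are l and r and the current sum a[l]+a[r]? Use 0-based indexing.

l=0 r=17: -9+37=28 <45, l++
l=1 r=17: -7+37=30 <45, l++
l=2 r=17: -6+37=31 <45, l++
l=3 r=17: -4+37=33 <45, l++
l=4 r=17: -1+37=36 <45, l++
l=5 r=17: 1+37=38 <45, l++
l=6 r=17: 2+37=39 <45, l++

l=7, r=17, sum=45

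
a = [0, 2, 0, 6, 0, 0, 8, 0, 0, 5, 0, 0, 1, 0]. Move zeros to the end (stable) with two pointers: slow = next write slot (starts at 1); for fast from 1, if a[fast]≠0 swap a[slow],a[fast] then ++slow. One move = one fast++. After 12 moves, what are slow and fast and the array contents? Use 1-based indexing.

slow=5, fast=13, a=[2, 6, 8, 5, 0, 0, 0, 0, 0, 0, 0, 0, 1, 0]

slow=1 fast=1: a[fast]=0, fast++
slow=1 fast=2: a[fast]=2≠0 swap→a[1]=2, slow++,fast++
slow=2 fast=3: a[fast]=0, fast++
slow=2 fast=4: a[fast]=6≠0 swap→a[2]=6, slow++,fast++
slow=3 fast=5: a[fast]=0, fast++
slow=3 fast=6: a[fast]=0, fast++
slow=3 fast=7: a[fast]=8≠0 swap→a[3]=8, slow++,fast++
slow=4 fast=8: a[fast]=0, fast++
slow=4 fast=9: a[fast]=0, fast++
slow=4 fast=10: a[fast]=5≠0 swap→a[4]=5, slow++,fast++
slow=5 fast=11: a[fast]=0, fast++
slow=5 fast=12: a[fast]=0, fast++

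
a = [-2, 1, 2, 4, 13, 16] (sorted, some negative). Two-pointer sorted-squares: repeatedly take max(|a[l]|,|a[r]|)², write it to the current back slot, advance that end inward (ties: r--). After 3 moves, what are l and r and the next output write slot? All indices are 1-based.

l=1, r=3, next write slot=3

[1,6] |-2|<=|16| out[6]=256 → r--
[1,5] |-2|<=|13| out[5]=169 → r--
[1,4] |-2|<=|4| out[4]=16 → r--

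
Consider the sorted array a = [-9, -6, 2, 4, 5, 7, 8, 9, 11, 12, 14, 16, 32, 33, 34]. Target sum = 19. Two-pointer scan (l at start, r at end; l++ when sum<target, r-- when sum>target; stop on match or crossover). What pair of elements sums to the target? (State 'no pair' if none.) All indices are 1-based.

(5, 14)

[1,15] -9+34=25 >19 → r--
[1,14] -9+33=24 >19 → r--
[1,13] -9+32=23 >19 → r--
[1,12] -9+16=7 <19 → l++
[2,12] -6+16=10 <19 → l++
[3,12] 2+16=18 <19 → l++
[4,12] 4+16=20 >19 → r--
[4,11] 4+14=18 <19 → l++
[5,11] 5+14=19 → found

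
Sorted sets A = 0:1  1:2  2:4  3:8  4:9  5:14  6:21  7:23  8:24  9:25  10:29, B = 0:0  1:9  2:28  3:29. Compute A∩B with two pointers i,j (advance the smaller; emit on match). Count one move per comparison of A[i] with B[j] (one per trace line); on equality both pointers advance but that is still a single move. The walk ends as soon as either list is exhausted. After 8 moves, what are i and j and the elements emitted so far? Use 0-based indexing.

i=7, j=2, emitted=[9]

[i=0,j=0] 1>0 → j++
[i=0,j=1] 1<9 → i++
[i=1,j=1] 2<9 → i++
[i=2,j=1] 4<9 → i++
[i=3,j=1] 8<9 → i++
[i=4,j=1] 9==9 emit → i++,j++
[i=5,j=2] 14<28 → i++
[i=6,j=2] 21<28 → i++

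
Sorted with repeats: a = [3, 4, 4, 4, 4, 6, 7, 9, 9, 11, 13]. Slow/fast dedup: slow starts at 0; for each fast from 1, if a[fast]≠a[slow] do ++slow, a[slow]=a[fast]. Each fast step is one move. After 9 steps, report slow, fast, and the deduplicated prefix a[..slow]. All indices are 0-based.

slow=5, fast=10, prefix=[3, 4, 6, 7, 9, 11]

slow=0 fast=1: a[fast]=4≠a[slow]=3 write a[1]=4, slow++,fast++
slow=1 fast=2: a[fast]=4=a[slow] dup, fast++
slow=1 fast=3: a[fast]=4=a[slow] dup, fast++
slow=1 fast=4: a[fast]=4=a[slow] dup, fast++
slow=1 fast=5: a[fast]=6≠a[slow]=4 write a[2]=6, slow++,fast++
slow=2 fast=6: a[fast]=7≠a[slow]=6 write a[3]=7, slow++,fast++
slow=3 fast=7: a[fast]=9≠a[slow]=7 write a[4]=9, slow++,fast++
slow=4 fast=8: a[fast]=9=a[slow] dup, fast++
slow=4 fast=9: a[fast]=11≠a[slow]=9 write a[5]=11, slow++,fast++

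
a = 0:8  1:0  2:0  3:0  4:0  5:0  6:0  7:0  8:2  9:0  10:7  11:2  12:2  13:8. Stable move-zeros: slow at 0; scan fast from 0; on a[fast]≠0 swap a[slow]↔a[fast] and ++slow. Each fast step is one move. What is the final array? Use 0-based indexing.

slow=0 fast=0: a[fast]=8≠0 swap→a[0]=8, slow++,fast++
slow=1 fast=1: a[fast]=0, fast++
slow=1 fast=2: a[fast]=0, fast++
slow=1 fast=3: a[fast]=0, fast++
slow=1 fast=4: a[fast]=0, fast++
slow=1 fast=5: a[fast]=0, fast++
slow=1 fast=6: a[fast]=0, fast++
slow=1 fast=7: a[fast]=0, fast++
slow=1 fast=8: a[fast]=2≠0 swap→a[1]=2, slow++,fast++
slow=2 fast=9: a[fast]=0, fast++
slow=2 fast=10: a[fast]=7≠0 swap→a[2]=7, slow++,fast++
slow=3 fast=11: a[fast]=2≠0 swap→a[3]=2, slow++,fast++
slow=4 fast=12: a[fast]=2≠0 swap→a[4]=2, slow++,fast++
slow=5 fast=13: a[fast]=8≠0 swap→a[5]=8, slow++,fast++

[8, 2, 7, 2, 2, 8, 0, 0, 0, 0, 0, 0, 0, 0]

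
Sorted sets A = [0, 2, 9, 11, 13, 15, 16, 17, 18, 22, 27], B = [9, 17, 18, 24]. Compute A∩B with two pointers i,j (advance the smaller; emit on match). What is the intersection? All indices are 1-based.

i=1 j=1: 0<9, i++
i=2 j=1: 2<9, i++
i=3 j=1: 9==9 emit, i++,j++
i=4 j=2: 11<17, i++
i=5 j=2: 13<17, i++
i=6 j=2: 15<17, i++
i=7 j=2: 16<17, i++
i=8 j=2: 17==17 emit, i++,j++
i=9 j=3: 18==18 emit, i++,j++
i=10 j=4: 22<24, i++
i=11 j=4: 27>24, j++

intersection = [9, 17, 18]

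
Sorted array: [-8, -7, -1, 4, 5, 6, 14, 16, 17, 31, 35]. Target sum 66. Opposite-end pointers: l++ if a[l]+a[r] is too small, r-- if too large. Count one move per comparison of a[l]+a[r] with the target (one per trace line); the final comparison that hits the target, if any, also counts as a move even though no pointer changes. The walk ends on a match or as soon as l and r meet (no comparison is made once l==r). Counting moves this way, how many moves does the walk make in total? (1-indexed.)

10 moves

l=1 r=11: -8+35=27 <66, l++
l=2 r=11: -7+35=28 <66, l++
l=3 r=11: -1+35=34 <66, l++
l=4 r=11: 4+35=39 <66, l++
l=5 r=11: 5+35=40 <66, l++
l=6 r=11: 6+35=41 <66, l++
l=7 r=11: 14+35=49 <66, l++
l=8 r=11: 16+35=51 <66, l++
l=9 r=11: 17+35=52 <66, l++
l=10 r=11: 31+35=66, found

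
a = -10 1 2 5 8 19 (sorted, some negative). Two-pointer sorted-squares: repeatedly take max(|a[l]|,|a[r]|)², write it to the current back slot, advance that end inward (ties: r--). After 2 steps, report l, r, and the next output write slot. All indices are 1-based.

[1,6] |-10|<=|19| out[6]=361 → r--
[1,5] |-10|>|8| out[5]=100 → l++

l=2, r=5, next write slot=4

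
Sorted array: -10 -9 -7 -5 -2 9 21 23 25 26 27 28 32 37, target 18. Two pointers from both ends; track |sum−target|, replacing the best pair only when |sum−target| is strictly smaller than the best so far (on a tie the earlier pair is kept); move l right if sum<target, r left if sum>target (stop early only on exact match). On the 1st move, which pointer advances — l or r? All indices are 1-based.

[1,14] -10+37=27 d=9 * → r--

r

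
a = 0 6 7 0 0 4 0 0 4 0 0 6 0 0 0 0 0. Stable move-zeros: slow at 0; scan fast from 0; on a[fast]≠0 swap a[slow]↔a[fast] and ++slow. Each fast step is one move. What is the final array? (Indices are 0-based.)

(s=0,f=0) a[fast]=0 → fast++
(s=0,f=1) a[fast]=6≠0 swap→a[0]=6 → slow++,fast++
(s=1,f=2) a[fast]=7≠0 swap→a[1]=7 → slow++,fast++
(s=2,f=3) a[fast]=0 → fast++
(s=2,f=4) a[fast]=0 → fast++
(s=2,f=5) a[fast]=4≠0 swap→a[2]=4 → slow++,fast++
(s=3,f=6) a[fast]=0 → fast++
(s=3,f=7) a[fast]=0 → fast++
(s=3,f=8) a[fast]=4≠0 swap→a[3]=4 → slow++,fast++
(s=4,f=9) a[fast]=0 → fast++
(s=4,f=10) a[fast]=0 → fast++
(s=4,f=11) a[fast]=6≠0 swap→a[4]=6 → slow++,fast++
(s=5,f=12) a[fast]=0 → fast++
(s=5,f=13) a[fast]=0 → fast++
(s=5,f=14) a[fast]=0 → fast++
(s=5,f=15) a[fast]=0 → fast++
(s=5,f=16) a[fast]=0 → fast++

[6, 7, 4, 4, 6, 0, 0, 0, 0, 0, 0, 0, 0, 0, 0, 0, 0]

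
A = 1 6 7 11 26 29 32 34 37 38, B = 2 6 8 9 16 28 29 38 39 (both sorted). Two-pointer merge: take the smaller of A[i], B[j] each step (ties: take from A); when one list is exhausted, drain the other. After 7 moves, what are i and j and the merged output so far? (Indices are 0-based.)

i=0 j=0: A[i]=1<=B[j]=2 take 1, i++
i=1 j=0: A[i]=6>B[j]=2 take 2, j++
i=1 j=1: A[i]=6<=B[j]=6 take 6, i++
i=2 j=1: A[i]=7>B[j]=6 take 6, j++
i=2 j=2: A[i]=7<=B[j]=8 take 7, i++
i=3 j=2: A[i]=11>B[j]=8 take 8, j++
i=3 j=3: A[i]=11>B[j]=9 take 9, j++

i=3, j=4, merged so far=[1, 2, 6, 6, 7, 8, 9]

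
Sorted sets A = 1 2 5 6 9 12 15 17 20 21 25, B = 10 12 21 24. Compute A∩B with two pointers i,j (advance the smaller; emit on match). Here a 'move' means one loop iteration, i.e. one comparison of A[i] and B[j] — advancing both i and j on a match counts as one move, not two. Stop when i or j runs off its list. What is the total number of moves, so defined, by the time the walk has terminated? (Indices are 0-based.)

[i=0,j=0] 1<10 → i++
[i=1,j=0] 2<10 → i++
[i=2,j=0] 5<10 → i++
[i=3,j=0] 6<10 → i++
[i=4,j=0] 9<10 → i++
[i=5,j=0] 12>10 → j++
[i=5,j=1] 12==12 emit → i++,j++
[i=6,j=2] 15<21 → i++
[i=7,j=2] 17<21 → i++
[i=8,j=2] 20<21 → i++
[i=9,j=2] 21==21 emit → i++,j++
[i=10,j=3] 25>24 → j++

12 moves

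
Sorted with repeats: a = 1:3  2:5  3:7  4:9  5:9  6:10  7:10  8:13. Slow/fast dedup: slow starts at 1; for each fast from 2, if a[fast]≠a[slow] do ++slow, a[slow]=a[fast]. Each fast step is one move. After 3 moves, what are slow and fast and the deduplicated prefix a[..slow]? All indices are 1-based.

slow=4, fast=5, prefix=[3, 5, 7, 9]

(s=1,f=2) a[fast]=5≠a[slow]=3 write a[2]=5 → slow++,fast++
(s=2,f=3) a[fast]=7≠a[slow]=5 write a[3]=7 → slow++,fast++
(s=3,f=4) a[fast]=9≠a[slow]=7 write a[4]=9 → slow++,fast++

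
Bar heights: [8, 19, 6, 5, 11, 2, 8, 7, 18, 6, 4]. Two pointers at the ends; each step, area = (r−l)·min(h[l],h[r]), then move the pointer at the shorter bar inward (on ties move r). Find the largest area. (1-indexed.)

max area = 126

[1,11] min(8,4)*10=40 best=40 * → r--
[1,10] min(8,6)*9=54 best=54 * → r--
[1,9] min(8,18)*8=64 best=64 * → l++
[2,9] min(19,18)*7=126 best=126 * → r--
[2,8] min(19,7)*6=42 best=126 → r--
[2,7] min(19,8)*5=40 best=126 → r--
[2,6] min(19,2)*4=8 best=126 → r--
[2,5] min(19,11)*3=33 best=126 → r--
[2,4] min(19,5)*2=10 best=126 → r--
[2,3] min(19,6)*1=6 best=126 → r--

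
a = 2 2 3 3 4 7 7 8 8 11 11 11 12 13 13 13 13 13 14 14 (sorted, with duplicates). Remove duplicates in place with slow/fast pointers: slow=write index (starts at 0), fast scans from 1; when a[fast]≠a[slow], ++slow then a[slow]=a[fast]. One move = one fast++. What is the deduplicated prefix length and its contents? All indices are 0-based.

length 9; prefix = [2, 3, 4, 7, 8, 11, 12, 13, 14]

(s=0,f=1) a[fast]=2=a[slow] dup → fast++
(s=0,f=2) a[fast]=3≠a[slow]=2 write a[1]=3 → slow++,fast++
(s=1,f=3) a[fast]=3=a[slow] dup → fast++
(s=1,f=4) a[fast]=4≠a[slow]=3 write a[2]=4 → slow++,fast++
(s=2,f=5) a[fast]=7≠a[slow]=4 write a[3]=7 → slow++,fast++
(s=3,f=6) a[fast]=7=a[slow] dup → fast++
(s=3,f=7) a[fast]=8≠a[slow]=7 write a[4]=8 → slow++,fast++
(s=4,f=8) a[fast]=8=a[slow] dup → fast++
(s=4,f=9) a[fast]=11≠a[slow]=8 write a[5]=11 → slow++,fast++
(s=5,f=10) a[fast]=11=a[slow] dup → fast++
(s=5,f=11) a[fast]=11=a[slow] dup → fast++
(s=5,f=12) a[fast]=12≠a[slow]=11 write a[6]=12 → slow++,fast++
(s=6,f=13) a[fast]=13≠a[slow]=12 write a[7]=13 → slow++,fast++
(s=7,f=14) a[fast]=13=a[slow] dup → fast++
(s=7,f=15) a[fast]=13=a[slow] dup → fast++
(s=7,f=16) a[fast]=13=a[slow] dup → fast++
(s=7,f=17) a[fast]=13=a[slow] dup → fast++
(s=7,f=18) a[fast]=14≠a[slow]=13 write a[8]=14 → slow++,fast++
(s=8,f=19) a[fast]=14=a[slow] dup → fast++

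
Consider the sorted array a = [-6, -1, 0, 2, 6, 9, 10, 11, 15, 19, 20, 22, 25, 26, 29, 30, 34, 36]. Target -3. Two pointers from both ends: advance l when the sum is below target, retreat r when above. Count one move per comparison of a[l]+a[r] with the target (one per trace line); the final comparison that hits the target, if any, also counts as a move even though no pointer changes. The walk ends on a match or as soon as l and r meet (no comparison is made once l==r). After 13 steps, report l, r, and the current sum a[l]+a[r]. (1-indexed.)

l=1, r=5, sum=0

l=1 r=18: -6+36=30 >-3, r--
l=1 r=17: -6+34=28 >-3, r--
l=1 r=16: -6+30=24 >-3, r--
l=1 r=15: -6+29=23 >-3, r--
l=1 r=14: -6+26=20 >-3, r--
l=1 r=13: -6+25=19 >-3, r--
l=1 r=12: -6+22=16 >-3, r--
l=1 r=11: -6+20=14 >-3, r--
l=1 r=10: -6+19=13 >-3, r--
l=1 r=9: -6+15=9 >-3, r--
l=1 r=8: -6+11=5 >-3, r--
l=1 r=7: -6+10=4 >-3, r--
l=1 r=6: -6+9=3 >-3, r--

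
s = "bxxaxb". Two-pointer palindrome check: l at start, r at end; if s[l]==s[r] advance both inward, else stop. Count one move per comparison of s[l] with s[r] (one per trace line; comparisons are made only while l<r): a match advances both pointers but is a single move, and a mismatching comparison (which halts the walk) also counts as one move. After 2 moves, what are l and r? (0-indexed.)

[0,5] 'b'=='b' → l++,r--
[1,4] 'x'=='x' → l++,r--

l=2, r=3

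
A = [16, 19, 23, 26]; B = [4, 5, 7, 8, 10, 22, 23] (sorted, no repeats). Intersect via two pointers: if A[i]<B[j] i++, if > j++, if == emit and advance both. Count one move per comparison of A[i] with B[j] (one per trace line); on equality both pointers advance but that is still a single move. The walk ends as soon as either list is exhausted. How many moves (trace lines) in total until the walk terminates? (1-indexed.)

[i=1,j=1] 16>4 → j++
[i=1,j=2] 16>5 → j++
[i=1,j=3] 16>7 → j++
[i=1,j=4] 16>8 → j++
[i=1,j=5] 16>10 → j++
[i=1,j=6] 16<22 → i++
[i=2,j=6] 19<22 → i++
[i=3,j=6] 23>22 → j++
[i=3,j=7] 23==23 emit → i++,j++

9 moves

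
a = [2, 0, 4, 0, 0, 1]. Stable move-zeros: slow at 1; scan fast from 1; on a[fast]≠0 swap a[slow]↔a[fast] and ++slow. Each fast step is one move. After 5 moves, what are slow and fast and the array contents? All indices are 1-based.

slow=3, fast=6, a=[2, 4, 0, 0, 0, 1]

slow=1 fast=1: a[fast]=2≠0 swap→a[1]=2, slow++,fast++
slow=2 fast=2: a[fast]=0, fast++
slow=2 fast=3: a[fast]=4≠0 swap→a[2]=4, slow++,fast++
slow=3 fast=4: a[fast]=0, fast++
slow=3 fast=5: a[fast]=0, fast++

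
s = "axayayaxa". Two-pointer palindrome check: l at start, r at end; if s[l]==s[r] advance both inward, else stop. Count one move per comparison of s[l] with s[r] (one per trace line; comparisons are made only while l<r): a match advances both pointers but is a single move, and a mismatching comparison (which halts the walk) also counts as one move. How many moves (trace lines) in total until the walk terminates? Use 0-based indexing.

4 moves

[0,8] 'a'=='a' → l++,r--
[1,7] 'x'=='x' → l++,r--
[2,6] 'a'=='a' → l++,r--
[3,5] 'y'=='y' → l++,r--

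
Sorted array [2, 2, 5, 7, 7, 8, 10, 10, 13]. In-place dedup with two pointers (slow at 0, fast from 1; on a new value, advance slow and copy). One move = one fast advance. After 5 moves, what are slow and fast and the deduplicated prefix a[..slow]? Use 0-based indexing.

slow=3, fast=6, prefix=[2, 5, 7, 8]

slow=0 fast=1: a[fast]=2=a[slow] dup, fast++
slow=0 fast=2: a[fast]=5≠a[slow]=2 write a[1]=5, slow++,fast++
slow=1 fast=3: a[fast]=7≠a[slow]=5 write a[2]=7, slow++,fast++
slow=2 fast=4: a[fast]=7=a[slow] dup, fast++
slow=2 fast=5: a[fast]=8≠a[slow]=7 write a[3]=8, slow++,fast++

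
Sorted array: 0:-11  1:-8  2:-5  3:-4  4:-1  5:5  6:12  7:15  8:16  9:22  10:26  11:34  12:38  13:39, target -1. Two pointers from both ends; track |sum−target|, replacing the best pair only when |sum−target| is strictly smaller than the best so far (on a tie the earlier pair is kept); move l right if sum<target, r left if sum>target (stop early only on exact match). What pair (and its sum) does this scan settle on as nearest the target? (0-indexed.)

pair (-5, 5) with sum 0 (|Δ|=1)

l=0 r=13: -11+39=28 d=29 *, r--
l=0 r=12: -11+38=27 d=28 *, r--
l=0 r=11: -11+34=23 d=24 *, r--
l=0 r=10: -11+26=15 d=16 *, r--
l=0 r=9: -11+22=11 d=12 *, r--
l=0 r=8: -11+16=5 d=6 *, r--
l=0 r=7: -11+15=4 d=5 *, r--
l=0 r=6: -11+12=1 d=2 *, r--
l=0 r=5: -11+5=-6 d=5, l++
l=1 r=5: -8+5=-3 d=2, l++
l=2 r=5: -5+5=0 d=1 *, r--
l=2 r=4: -5+-1=-6 d=5, l++
l=3 r=4: -4+-1=-5 d=4, l++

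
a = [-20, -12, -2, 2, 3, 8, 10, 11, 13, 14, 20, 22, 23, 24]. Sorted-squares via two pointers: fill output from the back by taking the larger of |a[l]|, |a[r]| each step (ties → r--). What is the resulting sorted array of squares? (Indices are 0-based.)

[0,13] |-20|<=|24| out[13]=576 → r--
[0,12] |-20|<=|23| out[12]=529 → r--
[0,11] |-20|<=|22| out[11]=484 → r--
[0,10] |-20|<=|20| out[10]=400 → r--
[0,9] |-20|>|14| out[9]=400 → l++
[1,9] |-12|<=|14| out[8]=196 → r--
[1,8] |-12|<=|13| out[7]=169 → r--
[1,7] |-12|>|11| out[6]=144 → l++
[2,7] |-2|<=|11| out[5]=121 → r--
[2,6] |-2|<=|10| out[4]=100 → r--
[2,5] |-2|<=|8| out[3]=64 → r--
[2,4] |-2|<=|3| out[2]=9 → r--
[2,3] |-2|<=|2| out[1]=4 → r--
[2,2] |-2|<=|-2| out[0]=4 → r--

[4, 4, 9, 64, 100, 121, 144, 169, 196, 400, 400, 484, 529, 576]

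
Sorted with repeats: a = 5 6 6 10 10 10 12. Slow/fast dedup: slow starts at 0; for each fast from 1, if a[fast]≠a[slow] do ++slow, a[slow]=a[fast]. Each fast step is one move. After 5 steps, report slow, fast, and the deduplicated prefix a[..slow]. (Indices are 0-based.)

(s=0,f=1) a[fast]=6≠a[slow]=5 write a[1]=6 → slow++,fast++
(s=1,f=2) a[fast]=6=a[slow] dup → fast++
(s=1,f=3) a[fast]=10≠a[slow]=6 write a[2]=10 → slow++,fast++
(s=2,f=4) a[fast]=10=a[slow] dup → fast++
(s=2,f=5) a[fast]=10=a[slow] dup → fast++

slow=2, fast=6, prefix=[5, 6, 10]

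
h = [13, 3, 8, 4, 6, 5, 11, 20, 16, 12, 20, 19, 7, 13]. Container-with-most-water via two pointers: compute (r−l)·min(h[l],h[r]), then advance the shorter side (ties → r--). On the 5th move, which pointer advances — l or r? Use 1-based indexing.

l

l=1 r=14: min(13,13)*13=169 best=169 *, r--
l=1 r=13: min(13,7)*12=84 best=169, r--
l=1 r=12: min(13,19)*11=143 best=169, l++
l=2 r=12: min(3,19)*10=30 best=169, l++
l=3 r=12: min(8,19)*9=72 best=169, l++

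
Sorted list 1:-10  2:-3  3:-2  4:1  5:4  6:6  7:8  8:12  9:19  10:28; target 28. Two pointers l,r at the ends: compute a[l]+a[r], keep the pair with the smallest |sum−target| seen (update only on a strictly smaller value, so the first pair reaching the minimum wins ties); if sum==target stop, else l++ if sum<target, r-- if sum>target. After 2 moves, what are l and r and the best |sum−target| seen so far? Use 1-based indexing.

l=3, r=10, best |Δ|=3

l=1 r=10: -10+28=18 d=10 *, l++
l=2 r=10: -3+28=25 d=3 *, l++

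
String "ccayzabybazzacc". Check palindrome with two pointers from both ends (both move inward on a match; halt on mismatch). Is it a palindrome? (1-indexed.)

[1,15] 'c'=='c' → l++,r--
[2,14] 'c'=='c' → l++,r--
[3,13] 'a'=='a' → l++,r--
[4,12] 'y'!='z' → stop

not a palindrome (mismatch at 4,12)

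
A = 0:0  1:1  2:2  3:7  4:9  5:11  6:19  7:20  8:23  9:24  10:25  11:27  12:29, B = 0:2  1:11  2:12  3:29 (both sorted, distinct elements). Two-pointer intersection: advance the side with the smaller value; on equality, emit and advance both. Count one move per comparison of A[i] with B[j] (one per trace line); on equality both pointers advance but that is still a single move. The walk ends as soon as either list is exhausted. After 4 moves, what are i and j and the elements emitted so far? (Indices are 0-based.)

i=0 j=0: 0<2, i++
i=1 j=0: 1<2, i++
i=2 j=0: 2==2 emit, i++,j++
i=3 j=1: 7<11, i++

i=4, j=1, emitted=[2]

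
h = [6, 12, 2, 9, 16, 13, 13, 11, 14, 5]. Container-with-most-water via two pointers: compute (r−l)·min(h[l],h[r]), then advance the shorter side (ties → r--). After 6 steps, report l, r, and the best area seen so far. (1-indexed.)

l=1 r=10: min(6,5)*9=45 best=45 *, r--
l=1 r=9: min(6,14)*8=48 best=48 *, l++
l=2 r=9: min(12,14)*7=84 best=84 *, l++
l=3 r=9: min(2,14)*6=12 best=84, l++
l=4 r=9: min(9,14)*5=45 best=84, l++
l=5 r=9: min(16,14)*4=56 best=84, r--

l=5, r=8, best area=84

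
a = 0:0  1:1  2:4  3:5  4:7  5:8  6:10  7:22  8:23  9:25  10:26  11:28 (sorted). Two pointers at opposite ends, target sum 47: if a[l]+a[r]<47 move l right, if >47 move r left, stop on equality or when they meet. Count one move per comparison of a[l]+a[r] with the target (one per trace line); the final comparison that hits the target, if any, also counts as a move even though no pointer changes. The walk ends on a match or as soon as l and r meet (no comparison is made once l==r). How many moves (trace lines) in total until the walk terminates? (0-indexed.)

10 moves

l=0 r=11: 0+28=28 <47, l++
l=1 r=11: 1+28=29 <47, l++
l=2 r=11: 4+28=32 <47, l++
l=3 r=11: 5+28=33 <47, l++
l=4 r=11: 7+28=35 <47, l++
l=5 r=11: 8+28=36 <47, l++
l=6 r=11: 10+28=38 <47, l++
l=7 r=11: 22+28=50 >47, r--
l=7 r=10: 22+26=48 >47, r--
l=7 r=9: 22+25=47, found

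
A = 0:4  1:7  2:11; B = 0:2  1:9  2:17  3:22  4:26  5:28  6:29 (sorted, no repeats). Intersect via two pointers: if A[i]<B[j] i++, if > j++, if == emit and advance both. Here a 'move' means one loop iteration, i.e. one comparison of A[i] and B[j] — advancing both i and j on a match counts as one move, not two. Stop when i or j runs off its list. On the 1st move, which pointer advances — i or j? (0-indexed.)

j

i=0 j=0: 4>2, j++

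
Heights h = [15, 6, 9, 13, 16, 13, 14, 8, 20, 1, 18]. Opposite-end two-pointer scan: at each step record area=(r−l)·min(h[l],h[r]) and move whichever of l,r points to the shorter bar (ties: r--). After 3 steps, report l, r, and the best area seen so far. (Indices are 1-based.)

l=4, r=11, best area=150

[1,11] min(15,18)*10=150 best=150 * → l++
[2,11] min(6,18)*9=54 best=150 → l++
[3,11] min(9,18)*8=72 best=150 → l++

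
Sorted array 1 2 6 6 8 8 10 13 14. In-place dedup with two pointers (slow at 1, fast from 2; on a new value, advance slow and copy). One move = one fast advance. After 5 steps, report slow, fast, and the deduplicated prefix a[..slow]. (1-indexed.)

slow=4, fast=7, prefix=[1, 2, 6, 8]

(s=1,f=2) a[fast]=2≠a[slow]=1 write a[2]=2 → slow++,fast++
(s=2,f=3) a[fast]=6≠a[slow]=2 write a[3]=6 → slow++,fast++
(s=3,f=4) a[fast]=6=a[slow] dup → fast++
(s=3,f=5) a[fast]=8≠a[slow]=6 write a[4]=8 → slow++,fast++
(s=4,f=6) a[fast]=8=a[slow] dup → fast++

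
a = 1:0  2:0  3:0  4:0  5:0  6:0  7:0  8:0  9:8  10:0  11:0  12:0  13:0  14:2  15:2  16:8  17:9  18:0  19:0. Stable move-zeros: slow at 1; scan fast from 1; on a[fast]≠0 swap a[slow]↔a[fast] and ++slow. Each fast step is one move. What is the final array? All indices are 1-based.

(s=1,f=1) a[fast]=0 → fast++
(s=1,f=2) a[fast]=0 → fast++
(s=1,f=3) a[fast]=0 → fast++
(s=1,f=4) a[fast]=0 → fast++
(s=1,f=5) a[fast]=0 → fast++
(s=1,f=6) a[fast]=0 → fast++
(s=1,f=7) a[fast]=0 → fast++
(s=1,f=8) a[fast]=0 → fast++
(s=1,f=9) a[fast]=8≠0 swap→a[1]=8 → slow++,fast++
(s=2,f=10) a[fast]=0 → fast++
(s=2,f=11) a[fast]=0 → fast++
(s=2,f=12) a[fast]=0 → fast++
(s=2,f=13) a[fast]=0 → fast++
(s=2,f=14) a[fast]=2≠0 swap→a[2]=2 → slow++,fast++
(s=3,f=15) a[fast]=2≠0 swap→a[3]=2 → slow++,fast++
(s=4,f=16) a[fast]=8≠0 swap→a[4]=8 → slow++,fast++
(s=5,f=17) a[fast]=9≠0 swap→a[5]=9 → slow++,fast++
(s=6,f=18) a[fast]=0 → fast++
(s=6,f=19) a[fast]=0 → fast++

[8, 2, 2, 8, 9, 0, 0, 0, 0, 0, 0, 0, 0, 0, 0, 0, 0, 0, 0]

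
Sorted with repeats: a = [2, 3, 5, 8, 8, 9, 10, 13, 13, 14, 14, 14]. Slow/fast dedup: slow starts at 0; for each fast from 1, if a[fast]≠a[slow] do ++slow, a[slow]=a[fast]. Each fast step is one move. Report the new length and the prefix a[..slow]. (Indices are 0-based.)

length 8; prefix = [2, 3, 5, 8, 9, 10, 13, 14]

(s=0,f=1) a[fast]=3≠a[slow]=2 write a[1]=3 → slow++,fast++
(s=1,f=2) a[fast]=5≠a[slow]=3 write a[2]=5 → slow++,fast++
(s=2,f=3) a[fast]=8≠a[slow]=5 write a[3]=8 → slow++,fast++
(s=3,f=4) a[fast]=8=a[slow] dup → fast++
(s=3,f=5) a[fast]=9≠a[slow]=8 write a[4]=9 → slow++,fast++
(s=4,f=6) a[fast]=10≠a[slow]=9 write a[5]=10 → slow++,fast++
(s=5,f=7) a[fast]=13≠a[slow]=10 write a[6]=13 → slow++,fast++
(s=6,f=8) a[fast]=13=a[slow] dup → fast++
(s=6,f=9) a[fast]=14≠a[slow]=13 write a[7]=14 → slow++,fast++
(s=7,f=10) a[fast]=14=a[slow] dup → fast++
(s=7,f=11) a[fast]=14=a[slow] dup → fast++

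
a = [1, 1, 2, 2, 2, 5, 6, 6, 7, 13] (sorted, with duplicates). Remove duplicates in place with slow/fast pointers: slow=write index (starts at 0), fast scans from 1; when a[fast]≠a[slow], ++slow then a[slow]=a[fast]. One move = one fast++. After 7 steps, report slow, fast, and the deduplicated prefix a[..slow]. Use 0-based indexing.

(s=0,f=1) a[fast]=1=a[slow] dup → fast++
(s=0,f=2) a[fast]=2≠a[slow]=1 write a[1]=2 → slow++,fast++
(s=1,f=3) a[fast]=2=a[slow] dup → fast++
(s=1,f=4) a[fast]=2=a[slow] dup → fast++
(s=1,f=5) a[fast]=5≠a[slow]=2 write a[2]=5 → slow++,fast++
(s=2,f=6) a[fast]=6≠a[slow]=5 write a[3]=6 → slow++,fast++
(s=3,f=7) a[fast]=6=a[slow] dup → fast++

slow=3, fast=8, prefix=[1, 2, 5, 6]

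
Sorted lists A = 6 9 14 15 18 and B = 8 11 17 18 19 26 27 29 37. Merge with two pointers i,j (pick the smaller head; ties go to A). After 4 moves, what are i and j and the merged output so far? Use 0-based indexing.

i=0 j=0: A[i]=6<=B[j]=8 take 6, i++
i=1 j=0: A[i]=9>B[j]=8 take 8, j++
i=1 j=1: A[i]=9<=B[j]=11 take 9, i++
i=2 j=1: A[i]=14>B[j]=11 take 11, j++

i=2, j=2, merged so far=[6, 8, 9, 11]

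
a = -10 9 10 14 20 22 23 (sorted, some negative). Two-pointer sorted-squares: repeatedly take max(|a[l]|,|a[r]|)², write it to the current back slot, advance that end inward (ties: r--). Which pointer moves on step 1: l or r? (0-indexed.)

r

[0,6] |-10|<=|23| out[6]=529 → r--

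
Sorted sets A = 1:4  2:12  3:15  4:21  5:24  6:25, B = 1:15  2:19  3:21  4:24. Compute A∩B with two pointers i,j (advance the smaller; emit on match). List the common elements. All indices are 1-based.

i=1 j=1: 4<15, i++
i=2 j=1: 12<15, i++
i=3 j=1: 15==15 emit, i++,j++
i=4 j=2: 21>19, j++
i=4 j=3: 21==21 emit, i++,j++
i=5 j=4: 24==24 emit, i++,j++

intersection = [15, 21, 24]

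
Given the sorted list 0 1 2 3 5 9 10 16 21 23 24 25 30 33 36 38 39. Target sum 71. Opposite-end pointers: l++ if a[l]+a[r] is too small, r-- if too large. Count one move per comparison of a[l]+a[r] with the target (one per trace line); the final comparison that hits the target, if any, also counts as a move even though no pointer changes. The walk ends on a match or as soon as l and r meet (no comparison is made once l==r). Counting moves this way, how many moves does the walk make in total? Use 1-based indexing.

15 moves

l=1 r=17: 0+39=39 <71, l++
l=2 r=17: 1+39=40 <71, l++
l=3 r=17: 2+39=41 <71, l++
l=4 r=17: 3+39=42 <71, l++
l=5 r=17: 5+39=44 <71, l++
l=6 r=17: 9+39=48 <71, l++
l=7 r=17: 10+39=49 <71, l++
l=8 r=17: 16+39=55 <71, l++
l=9 r=17: 21+39=60 <71, l++
l=10 r=17: 23+39=62 <71, l++
l=11 r=17: 24+39=63 <71, l++
l=12 r=17: 25+39=64 <71, l++
l=13 r=17: 30+39=69 <71, l++
l=14 r=17: 33+39=72 >71, r--
l=14 r=16: 33+38=71, found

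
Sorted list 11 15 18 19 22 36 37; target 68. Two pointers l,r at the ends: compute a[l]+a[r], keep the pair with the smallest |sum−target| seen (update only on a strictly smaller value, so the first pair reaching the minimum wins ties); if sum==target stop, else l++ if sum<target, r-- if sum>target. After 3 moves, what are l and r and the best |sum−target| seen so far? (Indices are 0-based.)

l=0 r=6: 11+37=48 d=20 *, l++
l=1 r=6: 15+37=52 d=16 *, l++
l=2 r=6: 18+37=55 d=13 *, l++

l=3, r=6, best |Δ|=13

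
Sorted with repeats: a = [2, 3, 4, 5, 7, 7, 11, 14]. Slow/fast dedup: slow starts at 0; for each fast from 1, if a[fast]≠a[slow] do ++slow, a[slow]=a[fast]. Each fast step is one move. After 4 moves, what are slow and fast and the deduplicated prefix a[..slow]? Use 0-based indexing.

slow=4, fast=5, prefix=[2, 3, 4, 5, 7]

(s=0,f=1) a[fast]=3≠a[slow]=2 write a[1]=3 → slow++,fast++
(s=1,f=2) a[fast]=4≠a[slow]=3 write a[2]=4 → slow++,fast++
(s=2,f=3) a[fast]=5≠a[slow]=4 write a[3]=5 → slow++,fast++
(s=3,f=4) a[fast]=7≠a[slow]=5 write a[4]=7 → slow++,fast++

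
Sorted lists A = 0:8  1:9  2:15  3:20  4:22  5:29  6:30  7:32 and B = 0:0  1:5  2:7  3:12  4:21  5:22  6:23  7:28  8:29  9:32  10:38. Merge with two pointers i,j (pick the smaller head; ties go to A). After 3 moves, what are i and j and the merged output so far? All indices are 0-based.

i=0 j=0: A[i]=8>B[j]=0 take 0, j++
i=0 j=1: A[i]=8>B[j]=5 take 5, j++
i=0 j=2: A[i]=8>B[j]=7 take 7, j++

i=0, j=3, merged so far=[0, 5, 7]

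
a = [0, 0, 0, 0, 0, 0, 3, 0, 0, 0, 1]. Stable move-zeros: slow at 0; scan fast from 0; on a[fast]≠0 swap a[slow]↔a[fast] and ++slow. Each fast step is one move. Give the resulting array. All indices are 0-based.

(s=0,f=0) a[fast]=0 → fast++
(s=0,f=1) a[fast]=0 → fast++
(s=0,f=2) a[fast]=0 → fast++
(s=0,f=3) a[fast]=0 → fast++
(s=0,f=4) a[fast]=0 → fast++
(s=0,f=5) a[fast]=0 → fast++
(s=0,f=6) a[fast]=3≠0 swap→a[0]=3 → slow++,fast++
(s=1,f=7) a[fast]=0 → fast++
(s=1,f=8) a[fast]=0 → fast++
(s=1,f=9) a[fast]=0 → fast++
(s=1,f=10) a[fast]=1≠0 swap→a[1]=1 → slow++,fast++

[3, 1, 0, 0, 0, 0, 0, 0, 0, 0, 0]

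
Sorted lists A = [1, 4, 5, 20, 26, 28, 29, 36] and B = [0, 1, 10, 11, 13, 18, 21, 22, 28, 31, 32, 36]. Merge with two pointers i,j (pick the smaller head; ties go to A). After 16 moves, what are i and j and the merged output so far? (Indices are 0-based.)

i=7, j=9, merged so far=[0, 1, 1, 4, 5, 10, 11, 13, 18, 20, 21, 22, 26, 28, 28, 29]

[i=0,j=0] A[i]=1>B[j]=0 take 0 → j++
[i=0,j=1] A[i]=1<=B[j]=1 take 1 → i++
[i=1,j=1] A[i]=4>B[j]=1 take 1 → j++
[i=1,j=2] A[i]=4<=B[j]=10 take 4 → i++
[i=2,j=2] A[i]=5<=B[j]=10 take 5 → i++
[i=3,j=2] A[i]=20>B[j]=10 take 10 → j++
[i=3,j=3] A[i]=20>B[j]=11 take 11 → j++
[i=3,j=4] A[i]=20>B[j]=13 take 13 → j++
[i=3,j=5] A[i]=20>B[j]=18 take 18 → j++
[i=3,j=6] A[i]=20<=B[j]=21 take 20 → i++
[i=4,j=6] A[i]=26>B[j]=21 take 21 → j++
[i=4,j=7] A[i]=26>B[j]=22 take 22 → j++
[i=4,j=8] A[i]=26<=B[j]=28 take 26 → i++
[i=5,j=8] A[i]=28<=B[j]=28 take 28 → i++
[i=6,j=8] A[i]=29>B[j]=28 take 28 → j++
[i=6,j=9] A[i]=29<=B[j]=31 take 29 → i++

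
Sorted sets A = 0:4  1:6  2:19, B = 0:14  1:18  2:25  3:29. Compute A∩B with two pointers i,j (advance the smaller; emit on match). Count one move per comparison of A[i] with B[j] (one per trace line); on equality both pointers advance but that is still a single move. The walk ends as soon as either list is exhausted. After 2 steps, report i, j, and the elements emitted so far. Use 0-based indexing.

i=2, j=0, emitted=[]

[i=0,j=0] 4<14 → i++
[i=1,j=0] 6<14 → i++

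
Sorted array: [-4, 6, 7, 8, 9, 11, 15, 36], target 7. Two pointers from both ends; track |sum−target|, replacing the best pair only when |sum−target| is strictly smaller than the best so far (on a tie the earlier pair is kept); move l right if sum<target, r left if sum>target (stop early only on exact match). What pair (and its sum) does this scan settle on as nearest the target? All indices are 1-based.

pair (-4, 11) with sum 7 (|Δ|=0)

l=1 r=8: -4+36=32 d=25 *, r--
l=1 r=7: -4+15=11 d=4 *, r--
l=1 r=6: -4+11=7 d=0 *, stop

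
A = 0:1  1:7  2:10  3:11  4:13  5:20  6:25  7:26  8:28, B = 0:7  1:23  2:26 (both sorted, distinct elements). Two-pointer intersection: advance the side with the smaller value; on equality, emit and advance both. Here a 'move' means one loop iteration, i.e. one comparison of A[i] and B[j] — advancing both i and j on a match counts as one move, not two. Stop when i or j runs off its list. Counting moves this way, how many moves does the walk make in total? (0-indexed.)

[i=0,j=0] 1<7 → i++
[i=1,j=0] 7==7 emit → i++,j++
[i=2,j=1] 10<23 → i++
[i=3,j=1] 11<23 → i++
[i=4,j=1] 13<23 → i++
[i=5,j=1] 20<23 → i++
[i=6,j=1] 25>23 → j++
[i=6,j=2] 25<26 → i++
[i=7,j=2] 26==26 emit → i++,j++

9 moves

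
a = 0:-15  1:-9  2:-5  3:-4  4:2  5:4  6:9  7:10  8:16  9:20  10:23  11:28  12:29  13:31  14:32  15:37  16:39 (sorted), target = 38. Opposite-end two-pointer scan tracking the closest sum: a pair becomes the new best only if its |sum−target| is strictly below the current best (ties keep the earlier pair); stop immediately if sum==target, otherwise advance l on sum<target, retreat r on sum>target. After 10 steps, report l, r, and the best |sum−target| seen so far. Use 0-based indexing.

l=6, r=12, best |Δ|=1

l=0 r=16: -15+39=24 d=14 *, l++
l=1 r=16: -9+39=30 d=8 *, l++
l=2 r=16: -5+39=34 d=4 *, l++
l=3 r=16: -4+39=35 d=3 *, l++
l=4 r=16: 2+39=41 d=3, r--
l=4 r=15: 2+37=39 d=1 *, r--
l=4 r=14: 2+32=34 d=4, l++
l=5 r=14: 4+32=36 d=2, l++
l=6 r=14: 9+32=41 d=3, r--
l=6 r=13: 9+31=40 d=2, r--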